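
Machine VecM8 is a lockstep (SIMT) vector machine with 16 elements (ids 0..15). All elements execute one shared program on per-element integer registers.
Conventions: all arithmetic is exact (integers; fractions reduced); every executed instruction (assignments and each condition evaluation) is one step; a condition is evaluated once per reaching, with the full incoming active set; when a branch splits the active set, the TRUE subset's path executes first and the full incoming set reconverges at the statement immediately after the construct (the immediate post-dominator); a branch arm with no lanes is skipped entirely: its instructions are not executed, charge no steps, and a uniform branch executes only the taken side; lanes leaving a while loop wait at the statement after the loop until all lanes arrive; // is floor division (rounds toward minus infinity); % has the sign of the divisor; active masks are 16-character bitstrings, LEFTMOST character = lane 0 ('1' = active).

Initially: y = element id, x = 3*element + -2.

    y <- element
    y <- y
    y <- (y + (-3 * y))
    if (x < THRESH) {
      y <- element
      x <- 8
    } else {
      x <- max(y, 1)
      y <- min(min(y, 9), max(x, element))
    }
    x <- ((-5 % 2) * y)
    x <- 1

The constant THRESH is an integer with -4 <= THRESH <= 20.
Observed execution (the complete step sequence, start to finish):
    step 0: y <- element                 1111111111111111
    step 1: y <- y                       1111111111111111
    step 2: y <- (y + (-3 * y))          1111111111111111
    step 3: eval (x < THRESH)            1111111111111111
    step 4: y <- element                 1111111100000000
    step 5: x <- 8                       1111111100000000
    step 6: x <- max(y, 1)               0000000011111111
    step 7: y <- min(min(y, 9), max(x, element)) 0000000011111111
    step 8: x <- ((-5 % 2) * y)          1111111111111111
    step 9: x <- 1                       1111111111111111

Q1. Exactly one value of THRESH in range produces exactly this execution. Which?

Answer: THRESH = 20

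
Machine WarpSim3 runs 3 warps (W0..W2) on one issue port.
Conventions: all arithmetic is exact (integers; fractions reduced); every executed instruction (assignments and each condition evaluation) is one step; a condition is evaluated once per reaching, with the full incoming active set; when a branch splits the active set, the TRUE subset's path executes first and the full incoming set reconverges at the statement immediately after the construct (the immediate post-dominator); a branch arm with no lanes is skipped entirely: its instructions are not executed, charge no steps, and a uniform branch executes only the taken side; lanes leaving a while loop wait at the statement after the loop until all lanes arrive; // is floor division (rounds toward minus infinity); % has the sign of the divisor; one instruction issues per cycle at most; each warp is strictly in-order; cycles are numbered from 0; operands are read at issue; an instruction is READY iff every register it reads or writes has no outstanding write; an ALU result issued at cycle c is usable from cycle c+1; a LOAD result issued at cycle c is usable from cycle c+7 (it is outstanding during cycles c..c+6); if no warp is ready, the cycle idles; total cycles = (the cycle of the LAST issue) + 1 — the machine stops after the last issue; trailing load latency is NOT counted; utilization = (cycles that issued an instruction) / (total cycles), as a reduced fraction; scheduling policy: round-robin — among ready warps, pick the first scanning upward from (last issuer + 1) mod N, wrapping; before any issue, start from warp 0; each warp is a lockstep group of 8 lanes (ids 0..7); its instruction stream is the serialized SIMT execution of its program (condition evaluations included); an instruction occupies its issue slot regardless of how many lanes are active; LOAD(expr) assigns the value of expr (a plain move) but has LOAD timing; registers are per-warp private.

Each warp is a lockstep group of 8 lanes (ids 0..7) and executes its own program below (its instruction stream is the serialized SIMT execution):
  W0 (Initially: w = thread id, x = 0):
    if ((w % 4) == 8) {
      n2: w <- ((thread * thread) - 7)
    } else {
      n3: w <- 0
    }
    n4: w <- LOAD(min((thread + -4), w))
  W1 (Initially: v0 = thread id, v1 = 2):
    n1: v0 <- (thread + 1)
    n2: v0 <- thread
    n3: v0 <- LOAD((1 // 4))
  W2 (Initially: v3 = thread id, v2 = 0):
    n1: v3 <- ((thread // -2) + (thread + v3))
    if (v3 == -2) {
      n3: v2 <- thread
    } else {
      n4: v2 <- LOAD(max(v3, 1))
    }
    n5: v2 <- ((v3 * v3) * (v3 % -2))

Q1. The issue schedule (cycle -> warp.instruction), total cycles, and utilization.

cycle 0: W0.I0
cycle 1: W1.I0
cycle 2: W2.I0
cycle 3: W0.I1
cycle 4: W1.I1
cycle 5: W2.I1
cycle 6: W0.I2
cycle 7: W1.I2
cycle 8: W2.I2
cycle 9: idle
cycle 10: idle
cycle 11: idle
cycle 12: idle
cycle 13: idle
cycle 14: idle
cycle 15: W2.I3

Answer: 16 cycles, utilization 5/8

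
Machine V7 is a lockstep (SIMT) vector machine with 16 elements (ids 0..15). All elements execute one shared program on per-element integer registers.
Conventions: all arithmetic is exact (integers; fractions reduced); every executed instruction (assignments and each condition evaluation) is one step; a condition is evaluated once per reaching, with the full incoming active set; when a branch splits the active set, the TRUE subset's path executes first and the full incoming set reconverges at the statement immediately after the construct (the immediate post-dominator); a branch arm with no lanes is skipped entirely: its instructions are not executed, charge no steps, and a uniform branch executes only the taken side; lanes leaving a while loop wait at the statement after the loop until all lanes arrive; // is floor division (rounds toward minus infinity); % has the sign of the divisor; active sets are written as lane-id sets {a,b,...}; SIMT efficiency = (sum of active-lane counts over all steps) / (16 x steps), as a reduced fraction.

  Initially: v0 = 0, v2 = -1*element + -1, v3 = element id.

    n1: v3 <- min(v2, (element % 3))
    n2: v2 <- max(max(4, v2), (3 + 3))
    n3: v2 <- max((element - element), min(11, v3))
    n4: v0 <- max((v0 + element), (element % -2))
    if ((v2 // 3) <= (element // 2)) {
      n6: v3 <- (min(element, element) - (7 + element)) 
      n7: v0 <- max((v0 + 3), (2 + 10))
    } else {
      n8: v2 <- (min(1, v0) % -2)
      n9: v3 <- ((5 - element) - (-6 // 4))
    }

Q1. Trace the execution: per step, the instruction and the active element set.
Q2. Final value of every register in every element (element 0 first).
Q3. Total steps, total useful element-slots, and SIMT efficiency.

step 0: v3 <- min(v2, (element % 3)) {0,1,2,3,4,5,6,7,8,9,10,11,12,13,14,15}
step 1: v2 <- max(max(4, v2), (3 + 3)) {0,1,2,3,4,5,6,7,8,9,10,11,12,13,14,15}
step 2: v2 <- max((element - element), min(11, v3)) {0,1,2,3,4,5,6,7,8,9,10,11,12,13,14,15}
step 3: v0 <- max((v0 + element), (element % -2)) {0,1,2,3,4,5,6,7,8,9,10,11,12,13,14,15}
step 4: eval ((v2 // 3) <= (element // 2)) {0,1,2,3,4,5,6,7,8,9,10,11,12,13,14,15}
step 5: v3 <- (min(element, element) - (7 + element)) {0,1,2,3,4,5,6,7,8,9,10,11,12,13,14,15}
step 6: v0 <- max((v0 + 3), (2 + 10)) {0,1,2,3,4,5,6,7,8,9,10,11,12,13,14,15}

Answer: 7 steps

v0: 12,12,12,12,12,12,12,12,12,12,13,14,15,16,17,18
v2: 0,0,0,0,0,0,0,0,0,0,0,0,0,0,0,0
v3: -7,-7,-7,-7,-7,-7,-7,-7,-7,-7,-7,-7,-7,-7,-7,-7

steps = 7; useful = 112; efficiency = 112/112 = 1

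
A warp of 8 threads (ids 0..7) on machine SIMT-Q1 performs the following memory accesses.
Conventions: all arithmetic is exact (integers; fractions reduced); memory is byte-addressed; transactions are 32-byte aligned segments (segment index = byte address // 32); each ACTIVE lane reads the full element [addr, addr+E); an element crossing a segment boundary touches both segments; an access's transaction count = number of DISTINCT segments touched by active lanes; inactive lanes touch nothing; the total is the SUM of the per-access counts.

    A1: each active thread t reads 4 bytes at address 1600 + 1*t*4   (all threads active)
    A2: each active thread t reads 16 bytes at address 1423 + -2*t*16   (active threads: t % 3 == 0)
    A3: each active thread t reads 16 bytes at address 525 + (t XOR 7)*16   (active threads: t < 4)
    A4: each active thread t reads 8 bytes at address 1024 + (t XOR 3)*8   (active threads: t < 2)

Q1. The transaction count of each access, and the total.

A1: 1 transaction
A2: 3 transactions
A3: 3 transactions
A4: 1 transaction

Answer: 1,3,3,1; total 8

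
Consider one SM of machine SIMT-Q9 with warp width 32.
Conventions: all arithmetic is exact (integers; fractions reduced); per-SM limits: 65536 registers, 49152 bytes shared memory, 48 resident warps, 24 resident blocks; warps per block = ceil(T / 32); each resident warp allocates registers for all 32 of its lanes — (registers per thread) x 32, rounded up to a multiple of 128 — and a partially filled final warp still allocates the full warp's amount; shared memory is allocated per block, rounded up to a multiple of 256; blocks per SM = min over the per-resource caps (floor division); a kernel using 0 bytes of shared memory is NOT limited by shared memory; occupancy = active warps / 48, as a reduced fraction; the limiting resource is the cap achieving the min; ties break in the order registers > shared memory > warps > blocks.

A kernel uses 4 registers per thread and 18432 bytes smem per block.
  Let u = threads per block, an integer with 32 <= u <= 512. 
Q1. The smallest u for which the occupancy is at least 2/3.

Answer: u = 481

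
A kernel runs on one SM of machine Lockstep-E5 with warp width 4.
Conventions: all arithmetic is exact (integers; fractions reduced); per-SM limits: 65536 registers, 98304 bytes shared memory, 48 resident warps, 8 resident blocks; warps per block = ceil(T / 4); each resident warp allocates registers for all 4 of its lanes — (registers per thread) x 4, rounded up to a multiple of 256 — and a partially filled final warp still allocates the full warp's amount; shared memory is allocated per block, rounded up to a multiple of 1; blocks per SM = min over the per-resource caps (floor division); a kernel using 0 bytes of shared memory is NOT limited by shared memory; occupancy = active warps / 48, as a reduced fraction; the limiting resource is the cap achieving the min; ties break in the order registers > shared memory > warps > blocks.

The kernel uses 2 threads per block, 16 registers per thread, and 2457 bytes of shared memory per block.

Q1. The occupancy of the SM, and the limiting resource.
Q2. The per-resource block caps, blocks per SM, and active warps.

Answer: occupancy 1/6, limited by blocks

registers: 256 blocks
shared memory: 40 blocks
warps: 48 blocks
blocks: 8 blocks

Answer: 8 blocks, 8 active warps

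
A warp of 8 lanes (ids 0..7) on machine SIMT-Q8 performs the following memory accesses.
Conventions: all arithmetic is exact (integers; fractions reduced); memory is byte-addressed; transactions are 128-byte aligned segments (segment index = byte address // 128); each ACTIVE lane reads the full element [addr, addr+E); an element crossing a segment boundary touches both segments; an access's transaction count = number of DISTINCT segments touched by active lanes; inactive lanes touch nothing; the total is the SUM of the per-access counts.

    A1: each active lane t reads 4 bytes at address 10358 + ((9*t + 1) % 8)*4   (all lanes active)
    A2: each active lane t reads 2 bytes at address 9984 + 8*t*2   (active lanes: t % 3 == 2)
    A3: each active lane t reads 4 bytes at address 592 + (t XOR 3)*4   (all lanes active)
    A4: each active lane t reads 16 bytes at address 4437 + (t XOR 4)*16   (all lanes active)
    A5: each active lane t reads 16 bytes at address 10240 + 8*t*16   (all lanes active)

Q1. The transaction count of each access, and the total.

A1: 2 transactions
A2: 1 transaction
A3: 1 transaction
A4: 2 transactions
A5: 8 transactions

Answer: 2,1,1,2,8; total 14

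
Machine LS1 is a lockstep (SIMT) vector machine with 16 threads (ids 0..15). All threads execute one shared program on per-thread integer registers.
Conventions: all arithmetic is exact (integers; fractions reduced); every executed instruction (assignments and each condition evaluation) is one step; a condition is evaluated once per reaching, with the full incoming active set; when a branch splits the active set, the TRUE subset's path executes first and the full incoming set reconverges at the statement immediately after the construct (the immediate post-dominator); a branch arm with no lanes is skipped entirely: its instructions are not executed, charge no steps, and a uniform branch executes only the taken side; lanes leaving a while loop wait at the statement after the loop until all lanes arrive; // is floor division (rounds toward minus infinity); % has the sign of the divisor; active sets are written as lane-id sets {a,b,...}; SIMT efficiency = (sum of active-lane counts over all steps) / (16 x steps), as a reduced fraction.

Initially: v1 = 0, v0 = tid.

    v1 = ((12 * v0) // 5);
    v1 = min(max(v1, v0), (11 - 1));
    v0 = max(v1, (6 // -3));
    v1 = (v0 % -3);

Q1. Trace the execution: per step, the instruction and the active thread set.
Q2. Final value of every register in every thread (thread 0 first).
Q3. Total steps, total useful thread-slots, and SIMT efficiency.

step 0: v1 <- ((12 * v0) // 5)       {0,1,2,3,4,5,6,7,8,9,10,11,12,13,14,15}
step 1: v1 <- min(max(v1, v0), (11 - 1)) {0,1,2,3,4,5,6,7,8,9,10,11,12,13,14,15}
step 2: v0 <- max(v1, (6 // -3))     {0,1,2,3,4,5,6,7,8,9,10,11,12,13,14,15}
step 3: v1 <- (v0 % -3)              {0,1,2,3,4,5,6,7,8,9,10,11,12,13,14,15}

Answer: 4 steps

v1: 0,-1,-2,-2,0,-2,-2,-2,-2,-2,-2,-2,-2,-2,-2,-2
v0: 0,2,4,7,9,10,10,10,10,10,10,10,10,10,10,10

steps = 4; useful = 64; efficiency = 64/64 = 1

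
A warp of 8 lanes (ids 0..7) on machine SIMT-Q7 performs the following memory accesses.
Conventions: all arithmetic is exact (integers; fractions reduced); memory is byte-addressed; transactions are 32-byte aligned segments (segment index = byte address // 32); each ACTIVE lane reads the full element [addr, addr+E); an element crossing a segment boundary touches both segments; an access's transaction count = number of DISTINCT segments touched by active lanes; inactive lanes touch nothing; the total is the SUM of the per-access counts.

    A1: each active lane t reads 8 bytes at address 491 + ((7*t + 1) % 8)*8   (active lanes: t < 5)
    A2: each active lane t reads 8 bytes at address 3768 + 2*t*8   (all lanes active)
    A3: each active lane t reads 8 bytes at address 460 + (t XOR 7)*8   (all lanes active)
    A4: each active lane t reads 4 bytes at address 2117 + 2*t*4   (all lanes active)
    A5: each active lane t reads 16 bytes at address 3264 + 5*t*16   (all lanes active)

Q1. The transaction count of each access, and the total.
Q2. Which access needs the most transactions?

A1: 3 transactions
A2: 5 transactions
A3: 3 transactions
A4: 3 transactions
A5: 8 transactions

Answer: 3,5,3,3,8; total 22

Answer: A5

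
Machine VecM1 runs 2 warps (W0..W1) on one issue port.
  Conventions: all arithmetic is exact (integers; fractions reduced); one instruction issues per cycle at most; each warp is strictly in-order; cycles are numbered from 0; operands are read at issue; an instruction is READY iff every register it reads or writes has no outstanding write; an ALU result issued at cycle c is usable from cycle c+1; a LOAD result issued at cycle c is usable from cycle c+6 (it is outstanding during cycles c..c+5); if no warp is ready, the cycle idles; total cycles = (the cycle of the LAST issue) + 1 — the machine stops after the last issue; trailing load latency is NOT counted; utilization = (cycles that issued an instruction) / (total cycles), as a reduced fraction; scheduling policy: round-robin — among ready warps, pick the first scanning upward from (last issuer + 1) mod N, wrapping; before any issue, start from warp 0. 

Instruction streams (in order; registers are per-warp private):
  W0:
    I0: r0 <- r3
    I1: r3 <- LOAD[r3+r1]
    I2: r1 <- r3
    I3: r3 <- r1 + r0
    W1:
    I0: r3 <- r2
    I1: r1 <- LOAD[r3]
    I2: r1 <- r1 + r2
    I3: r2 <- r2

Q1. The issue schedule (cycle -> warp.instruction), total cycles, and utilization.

cycle 0: W0.I0
cycle 1: W1.I0
cycle 2: W0.I1
cycle 3: W1.I1
cycle 4: idle
cycle 5: idle
cycle 6: idle
cycle 7: idle
cycle 8: W0.I2
cycle 9: W1.I2
cycle 10: W0.I3
cycle 11: W1.I3

Answer: 12 cycles, utilization 2/3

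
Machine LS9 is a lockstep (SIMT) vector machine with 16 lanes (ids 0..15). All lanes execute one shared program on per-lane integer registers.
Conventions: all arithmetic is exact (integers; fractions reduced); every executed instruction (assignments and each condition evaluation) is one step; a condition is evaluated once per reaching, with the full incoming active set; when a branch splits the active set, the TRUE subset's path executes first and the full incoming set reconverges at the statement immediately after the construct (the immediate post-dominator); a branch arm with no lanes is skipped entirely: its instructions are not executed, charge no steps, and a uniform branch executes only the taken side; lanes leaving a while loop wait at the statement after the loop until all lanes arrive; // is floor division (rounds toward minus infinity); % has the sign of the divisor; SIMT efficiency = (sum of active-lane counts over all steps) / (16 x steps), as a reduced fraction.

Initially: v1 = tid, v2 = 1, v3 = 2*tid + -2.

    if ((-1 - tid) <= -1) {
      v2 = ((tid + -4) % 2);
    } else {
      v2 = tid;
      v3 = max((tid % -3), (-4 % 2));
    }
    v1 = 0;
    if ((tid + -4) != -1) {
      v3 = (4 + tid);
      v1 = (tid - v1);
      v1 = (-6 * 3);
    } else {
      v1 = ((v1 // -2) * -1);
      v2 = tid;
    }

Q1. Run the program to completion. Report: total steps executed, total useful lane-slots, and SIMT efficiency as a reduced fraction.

Answer: 9 steps, 111 useful, 37/48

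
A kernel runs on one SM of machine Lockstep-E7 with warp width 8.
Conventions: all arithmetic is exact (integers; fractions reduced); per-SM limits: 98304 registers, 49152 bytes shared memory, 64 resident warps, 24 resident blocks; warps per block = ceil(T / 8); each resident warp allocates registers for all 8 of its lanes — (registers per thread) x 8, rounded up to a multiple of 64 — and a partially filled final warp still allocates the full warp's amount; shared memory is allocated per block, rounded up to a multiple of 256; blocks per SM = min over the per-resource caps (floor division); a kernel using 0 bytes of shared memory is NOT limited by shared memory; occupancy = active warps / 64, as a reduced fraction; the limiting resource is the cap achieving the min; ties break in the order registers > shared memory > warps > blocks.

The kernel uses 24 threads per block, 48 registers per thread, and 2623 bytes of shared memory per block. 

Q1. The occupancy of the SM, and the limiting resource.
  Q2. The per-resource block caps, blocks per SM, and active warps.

Answer: occupancy 51/64, limited by shared memory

registers: 85 blocks
shared memory: 17 blocks
warps: 21 blocks
blocks: 24 blocks

Answer: 17 blocks, 51 active warps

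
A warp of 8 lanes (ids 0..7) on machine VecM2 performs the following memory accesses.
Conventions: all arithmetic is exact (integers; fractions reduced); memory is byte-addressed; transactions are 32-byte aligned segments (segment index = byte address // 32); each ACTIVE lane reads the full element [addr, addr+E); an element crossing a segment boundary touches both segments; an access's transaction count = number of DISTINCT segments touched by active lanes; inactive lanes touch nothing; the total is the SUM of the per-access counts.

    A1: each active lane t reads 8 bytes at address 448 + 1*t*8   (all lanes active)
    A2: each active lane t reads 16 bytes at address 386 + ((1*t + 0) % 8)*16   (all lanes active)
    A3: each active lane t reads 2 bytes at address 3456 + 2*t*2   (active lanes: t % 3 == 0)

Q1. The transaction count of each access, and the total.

A1: 2 transactions
A2: 5 transactions
A3: 1 transaction

Answer: 2,5,1; total 8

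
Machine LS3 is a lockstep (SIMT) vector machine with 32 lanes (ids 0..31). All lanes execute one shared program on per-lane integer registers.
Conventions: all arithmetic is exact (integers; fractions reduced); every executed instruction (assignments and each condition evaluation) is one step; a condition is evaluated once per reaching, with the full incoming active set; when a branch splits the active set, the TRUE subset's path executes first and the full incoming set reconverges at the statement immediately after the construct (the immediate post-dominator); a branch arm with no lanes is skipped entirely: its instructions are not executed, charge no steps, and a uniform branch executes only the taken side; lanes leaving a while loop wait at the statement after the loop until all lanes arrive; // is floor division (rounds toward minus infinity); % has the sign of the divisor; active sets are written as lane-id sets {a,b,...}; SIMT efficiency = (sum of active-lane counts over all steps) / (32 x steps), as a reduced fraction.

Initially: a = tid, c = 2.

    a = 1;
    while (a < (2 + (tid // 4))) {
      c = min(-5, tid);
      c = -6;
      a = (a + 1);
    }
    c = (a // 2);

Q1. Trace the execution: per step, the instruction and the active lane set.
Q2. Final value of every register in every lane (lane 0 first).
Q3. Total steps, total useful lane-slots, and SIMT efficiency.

step 0: a <- 1                       {0,1,2,3,4,5,6,7,8,9,10,11,12,13,14,15,16,17,18,19,20,21,22,23,24,25,26,27,28,29,30,31}
step 1: eval (a < (2 + (tid // 4)))  {0,1,2,3,4,5,6,7,8,9,10,11,12,13,14,15,16,17,18,19,20,21,22,23,24,25,26,27,28,29,30,31}
step 2: c <- min(-5, tid)            {0,1,2,3,4,5,6,7,8,9,10,11,12,13,14,15,16,17,18,19,20,21,22,23,24,25,26,27,28,29,30,31}
step 3: c <- -6                      {0,1,2,3,4,5,6,7,8,9,10,11,12,13,14,15,16,17,18,19,20,21,22,23,24,25,26,27,28,29,30,31}
step 4: a <- (a + 1)                 {0,1,2,3,4,5,6,7,8,9,10,11,12,13,14,15,16,17,18,19,20,21,22,23,24,25,26,27,28,29,30,31}
step 5: eval (a < (2 + (tid // 4)))  {0,1,2,3,4,5,6,7,8,9,10,11,12,13,14,15,16,17,18,19,20,21,22,23,24,25,26,27,28,29,30,31}
step 6: c <- min(-5, tid)            {4,5,6,7,8,9,10,11,12,13,14,15,16,17,18,19,20,21,22,23,24,25,26,27,28,29,30,31}
step 7: c <- -6                      {4,5,6,7,8,9,10,11,12,13,14,15,16,17,18,19,20,21,22,23,24,25,26,27,28,29,30,31}
step 8: a <- (a + 1)                 {4,5,6,7,8,9,10,11,12,13,14,15,16,17,18,19,20,21,22,23,24,25,26,27,28,29,30,31}
step 9: eval (a < (2 + (tid // 4)))  {4,5,6,7,8,9,10,11,12,13,14,15,16,17,18,19,20,21,22,23,24,25,26,27,28,29,30,31}
step 10: c <- min(-5, tid)            {8,9,10,11,12,13,14,15,16,17,18,19,20,21,22,23,24,25,26,27,28,29,30,31}
step 11: c <- -6                      {8,9,10,11,12,13,14,15,16,17,18,19,20,21,22,23,24,25,26,27,28,29,30,31}
step 12: a <- (a + 1)                 {8,9,10,11,12,13,14,15,16,17,18,19,20,21,22,23,24,25,26,27,28,29,30,31}
step 13: eval (a < (2 + (tid // 4)))  {8,9,10,11,12,13,14,15,16,17,18,19,20,21,22,23,24,25,26,27,28,29,30,31}
step 14: c <- min(-5, tid)            {12,13,14,15,16,17,18,19,20,21,22,23,24,25,26,27,28,29,30,31}
step 15: c <- -6                      {12,13,14,15,16,17,18,19,20,21,22,23,24,25,26,27,28,29,30,31}
step 16: a <- (a + 1)                 {12,13,14,15,16,17,18,19,20,21,22,23,24,25,26,27,28,29,30,31}
step 17: eval (a < (2 + (tid // 4)))  {12,13,14,15,16,17,18,19,20,21,22,23,24,25,26,27,28,29,30,31}
step 18: c <- min(-5, tid)            {16,17,18,19,20,21,22,23,24,25,26,27,28,29,30,31}
step 19: c <- -6                      {16,17,18,19,20,21,22,23,24,25,26,27,28,29,30,31}
step 20: a <- (a + 1)                 {16,17,18,19,20,21,22,23,24,25,26,27,28,29,30,31}
step 21: eval (a < (2 + (tid // 4)))  {16,17,18,19,20,21,22,23,24,25,26,27,28,29,30,31}
step 22: c <- min(-5, tid)            {20,21,22,23,24,25,26,27,28,29,30,31}
step 23: c <- -6                      {20,21,22,23,24,25,26,27,28,29,30,31}
step 24: a <- (a + 1)                 {20,21,22,23,24,25,26,27,28,29,30,31}
step 25: eval (a < (2 + (tid // 4)))  {20,21,22,23,24,25,26,27,28,29,30,31}
step 26: c <- min(-5, tid)            {24,25,26,27,28,29,30,31}
step 27: c <- -6                      {24,25,26,27,28,29,30,31}
step 28: a <- (a + 1)                 {24,25,26,27,28,29,30,31}
step 29: eval (a < (2 + (tid // 4)))  {24,25,26,27,28,29,30,31}
step 30: c <- min(-5, tid)            {28,29,30,31}
step 31: c <- -6                      {28,29,30,31}
step 32: a <- (a + 1)                 {28,29,30,31}
step 33: eval (a < (2 + (tid // 4)))  {28,29,30,31}
step 34: c <- (a // 2)                {0,1,2,3,4,5,6,7,8,9,10,11,12,13,14,15,16,17,18,19,20,21,22,23,24,25,26,27,28,29,30,31}

Answer: 35 steps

a: 2,2,2,2,3,3,3,3,4,4,4,4,5,5,5,5,6,6,6,6,7,7,7,7,8,8,8,8,9,9,9,9
c: 1,1,1,1,1,1,1,1,2,2,2,2,2,2,2,2,3,3,3,3,3,3,3,3,4,4,4,4,4,4,4,4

steps = 35; useful = 672; efficiency = 672/1120 = 3/5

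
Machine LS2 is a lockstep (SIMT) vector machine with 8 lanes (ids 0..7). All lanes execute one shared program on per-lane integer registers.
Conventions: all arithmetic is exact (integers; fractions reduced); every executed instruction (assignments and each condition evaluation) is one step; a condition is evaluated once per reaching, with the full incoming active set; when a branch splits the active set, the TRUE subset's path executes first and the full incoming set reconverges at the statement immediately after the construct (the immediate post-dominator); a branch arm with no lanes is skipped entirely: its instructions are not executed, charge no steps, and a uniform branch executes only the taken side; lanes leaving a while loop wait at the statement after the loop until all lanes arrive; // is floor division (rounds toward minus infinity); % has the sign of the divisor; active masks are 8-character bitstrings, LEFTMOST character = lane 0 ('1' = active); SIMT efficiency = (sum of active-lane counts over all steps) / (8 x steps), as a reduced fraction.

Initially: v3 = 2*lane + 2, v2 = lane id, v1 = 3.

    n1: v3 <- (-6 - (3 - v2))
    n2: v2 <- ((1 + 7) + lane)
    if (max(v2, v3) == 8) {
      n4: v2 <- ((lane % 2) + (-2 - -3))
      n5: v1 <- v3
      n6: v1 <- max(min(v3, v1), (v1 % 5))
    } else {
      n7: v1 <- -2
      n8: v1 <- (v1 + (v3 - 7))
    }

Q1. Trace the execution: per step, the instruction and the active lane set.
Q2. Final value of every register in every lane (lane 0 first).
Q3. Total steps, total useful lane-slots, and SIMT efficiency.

step 0: v3 <- (-6 - (3 - v2))        11111111
step 1: v2 <- ((1 + 7) + lane)       11111111
step 2: eval (max(v2, v3) == 8)      11111111
step 3: v2 <- ((lane % 2) + (-2 - -3)) 10000000
step 4: v1 <- v3                     10000000
step 5: v1 <- max(min(v3, v1), (v1 % 5)) 10000000
step 6: v1 <- -2                     01111111
step 7: v1 <- (v1 + (v3 - 7))        01111111

Answer: 8 steps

v3: -9,-8,-7,-6,-5,-4,-3,-2
v2: 1,9,10,11,12,13,14,15
v1: 1,-17,-16,-15,-14,-13,-12,-11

steps = 8; useful = 41; efficiency = 41/64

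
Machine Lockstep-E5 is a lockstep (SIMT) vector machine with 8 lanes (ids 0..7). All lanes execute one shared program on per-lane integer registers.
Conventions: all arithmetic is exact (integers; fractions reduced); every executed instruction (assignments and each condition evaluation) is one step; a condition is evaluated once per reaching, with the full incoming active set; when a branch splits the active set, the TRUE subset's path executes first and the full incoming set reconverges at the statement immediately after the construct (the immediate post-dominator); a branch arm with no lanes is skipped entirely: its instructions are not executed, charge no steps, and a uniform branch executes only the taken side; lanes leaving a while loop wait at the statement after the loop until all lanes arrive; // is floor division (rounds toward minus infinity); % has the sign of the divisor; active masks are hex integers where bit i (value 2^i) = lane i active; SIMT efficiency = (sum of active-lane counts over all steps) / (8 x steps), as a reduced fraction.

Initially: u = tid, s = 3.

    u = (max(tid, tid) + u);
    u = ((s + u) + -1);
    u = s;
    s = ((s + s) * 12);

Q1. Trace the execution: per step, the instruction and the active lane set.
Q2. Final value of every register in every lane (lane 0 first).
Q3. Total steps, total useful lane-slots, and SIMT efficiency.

step 0: u <- (max(tid, tid) + u)     0xff
step 1: u <- ((s + u) + -1)          0xff
step 2: u <- s                       0xff
step 3: s <- ((s + s) * 12)          0xff

Answer: 4 steps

u: 3,3,3,3,3,3,3,3
s: 72,72,72,72,72,72,72,72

steps = 4; useful = 32; efficiency = 32/32 = 1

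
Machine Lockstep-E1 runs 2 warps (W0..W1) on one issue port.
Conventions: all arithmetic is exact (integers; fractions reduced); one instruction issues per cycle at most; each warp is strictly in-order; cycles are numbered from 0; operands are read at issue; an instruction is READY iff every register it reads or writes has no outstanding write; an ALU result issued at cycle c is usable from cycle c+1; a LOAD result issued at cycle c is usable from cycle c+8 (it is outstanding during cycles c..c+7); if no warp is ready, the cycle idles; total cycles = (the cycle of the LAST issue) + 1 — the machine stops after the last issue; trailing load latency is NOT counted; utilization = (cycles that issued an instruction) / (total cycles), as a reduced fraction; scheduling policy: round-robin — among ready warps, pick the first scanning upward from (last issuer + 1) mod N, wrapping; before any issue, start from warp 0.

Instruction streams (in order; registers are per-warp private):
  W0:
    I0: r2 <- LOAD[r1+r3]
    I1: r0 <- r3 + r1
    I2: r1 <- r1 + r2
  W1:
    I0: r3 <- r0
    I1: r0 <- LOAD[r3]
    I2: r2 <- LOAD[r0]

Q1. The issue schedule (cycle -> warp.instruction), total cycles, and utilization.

cycle 0: W0.I0
cycle 1: W1.I0
cycle 2: W0.I1
cycle 3: W1.I1
cycle 4: idle
cycle 5: idle
cycle 6: idle
cycle 7: idle
cycle 8: W0.I2
cycle 9: idle
cycle 10: idle
cycle 11: W1.I2

Answer: 12 cycles, utilization 1/2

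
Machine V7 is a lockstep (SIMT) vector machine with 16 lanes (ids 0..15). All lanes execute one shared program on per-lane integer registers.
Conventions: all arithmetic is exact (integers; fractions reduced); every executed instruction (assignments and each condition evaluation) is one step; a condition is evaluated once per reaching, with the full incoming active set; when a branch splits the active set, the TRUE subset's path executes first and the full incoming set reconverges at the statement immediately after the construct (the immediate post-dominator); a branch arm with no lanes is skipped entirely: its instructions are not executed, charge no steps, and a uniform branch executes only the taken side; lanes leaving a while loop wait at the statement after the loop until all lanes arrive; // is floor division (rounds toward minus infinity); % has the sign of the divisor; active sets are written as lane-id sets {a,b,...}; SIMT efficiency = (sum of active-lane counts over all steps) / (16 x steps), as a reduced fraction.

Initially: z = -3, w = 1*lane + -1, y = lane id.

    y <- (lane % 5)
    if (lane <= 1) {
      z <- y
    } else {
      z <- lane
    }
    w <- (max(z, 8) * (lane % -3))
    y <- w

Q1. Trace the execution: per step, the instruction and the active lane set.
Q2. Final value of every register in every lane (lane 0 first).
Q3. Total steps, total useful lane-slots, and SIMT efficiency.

step 0: y <- (lane % 5)              {0,1,2,3,4,5,6,7,8,9,10,11,12,13,14,15}
step 1: eval (lane <= 1)             {0,1,2,3,4,5,6,7,8,9,10,11,12,13,14,15}
step 2: z <- y                       {0,1}
step 3: z <- lane                    {2,3,4,5,6,7,8,9,10,11,12,13,14,15}
step 4: w <- (max(z, 8) * (lane % -3)) {0,1,2,3,4,5,6,7,8,9,10,11,12,13,14,15}
step 5: y <- w                       {0,1,2,3,4,5,6,7,8,9,10,11,12,13,14,15}

Answer: 6 steps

z: 0,1,2,3,4,5,6,7,8,9,10,11,12,13,14,15
w: 0,-16,-8,0,-16,-8,0,-16,-8,0,-20,-11,0,-26,-14,0
y: 0,-16,-8,0,-16,-8,0,-16,-8,0,-20,-11,0,-26,-14,0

steps = 6; useful = 80; efficiency = 80/96 = 5/6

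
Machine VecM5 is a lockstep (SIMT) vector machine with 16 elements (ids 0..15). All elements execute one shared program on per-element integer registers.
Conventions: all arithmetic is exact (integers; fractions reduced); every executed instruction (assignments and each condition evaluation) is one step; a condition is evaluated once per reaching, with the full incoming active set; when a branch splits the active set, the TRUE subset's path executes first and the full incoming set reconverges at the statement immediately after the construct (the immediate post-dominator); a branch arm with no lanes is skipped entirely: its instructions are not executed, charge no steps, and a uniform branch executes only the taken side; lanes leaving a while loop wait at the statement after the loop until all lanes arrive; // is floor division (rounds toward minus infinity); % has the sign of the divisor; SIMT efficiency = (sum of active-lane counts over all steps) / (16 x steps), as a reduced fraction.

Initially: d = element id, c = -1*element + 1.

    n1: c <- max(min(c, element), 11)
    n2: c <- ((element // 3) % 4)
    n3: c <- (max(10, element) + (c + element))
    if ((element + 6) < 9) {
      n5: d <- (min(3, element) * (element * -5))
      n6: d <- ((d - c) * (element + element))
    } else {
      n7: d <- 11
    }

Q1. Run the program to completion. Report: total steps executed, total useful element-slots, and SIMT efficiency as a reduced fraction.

Answer: 7 steps, 83 useful, 83/112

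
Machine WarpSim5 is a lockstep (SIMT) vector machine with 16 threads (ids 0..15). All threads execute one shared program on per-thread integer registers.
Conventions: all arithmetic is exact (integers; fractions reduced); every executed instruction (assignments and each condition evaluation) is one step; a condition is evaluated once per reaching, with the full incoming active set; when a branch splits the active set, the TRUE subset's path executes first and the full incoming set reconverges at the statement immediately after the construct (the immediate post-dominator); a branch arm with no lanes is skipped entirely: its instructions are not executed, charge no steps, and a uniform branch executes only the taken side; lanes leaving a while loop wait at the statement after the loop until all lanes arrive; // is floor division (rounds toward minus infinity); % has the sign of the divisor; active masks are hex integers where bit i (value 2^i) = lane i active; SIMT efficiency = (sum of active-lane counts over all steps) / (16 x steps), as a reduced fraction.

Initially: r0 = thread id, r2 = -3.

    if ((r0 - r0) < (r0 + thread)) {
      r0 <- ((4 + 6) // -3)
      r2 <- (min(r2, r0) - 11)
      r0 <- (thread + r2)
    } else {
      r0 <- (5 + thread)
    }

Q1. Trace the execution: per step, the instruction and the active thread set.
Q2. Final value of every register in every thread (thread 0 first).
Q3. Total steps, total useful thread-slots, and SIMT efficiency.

step 0: eval ((r0 - r0) < (r0 + thread)) 0xffff
step 1: r0 <- ((4 + 6) // -3)        0xfffe
step 2: r2 <- (min(r2, r0) - 11)     0xfffe
step 3: r0 <- (thread + r2)          0xfffe
step 4: r0 <- (5 + thread)           0x0001

Answer: 5 steps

r0: 5,-14,-13,-12,-11,-10,-9,-8,-7,-6,-5,-4,-3,-2,-1,0
r2: -3,-15,-15,-15,-15,-15,-15,-15,-15,-15,-15,-15,-15,-15,-15,-15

steps = 5; useful = 62; efficiency = 62/80 = 31/40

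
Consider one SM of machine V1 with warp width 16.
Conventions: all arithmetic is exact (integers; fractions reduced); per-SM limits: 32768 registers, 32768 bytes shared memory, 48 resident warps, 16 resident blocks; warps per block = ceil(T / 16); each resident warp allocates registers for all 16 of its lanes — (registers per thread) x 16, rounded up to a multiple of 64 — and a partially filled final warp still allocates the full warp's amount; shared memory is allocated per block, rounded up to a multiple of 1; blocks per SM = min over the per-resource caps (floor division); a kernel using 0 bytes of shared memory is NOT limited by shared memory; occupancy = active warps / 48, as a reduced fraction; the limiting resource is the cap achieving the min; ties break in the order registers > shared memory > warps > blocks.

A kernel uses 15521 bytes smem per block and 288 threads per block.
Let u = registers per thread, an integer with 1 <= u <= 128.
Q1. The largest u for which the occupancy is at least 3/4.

Answer: u = 56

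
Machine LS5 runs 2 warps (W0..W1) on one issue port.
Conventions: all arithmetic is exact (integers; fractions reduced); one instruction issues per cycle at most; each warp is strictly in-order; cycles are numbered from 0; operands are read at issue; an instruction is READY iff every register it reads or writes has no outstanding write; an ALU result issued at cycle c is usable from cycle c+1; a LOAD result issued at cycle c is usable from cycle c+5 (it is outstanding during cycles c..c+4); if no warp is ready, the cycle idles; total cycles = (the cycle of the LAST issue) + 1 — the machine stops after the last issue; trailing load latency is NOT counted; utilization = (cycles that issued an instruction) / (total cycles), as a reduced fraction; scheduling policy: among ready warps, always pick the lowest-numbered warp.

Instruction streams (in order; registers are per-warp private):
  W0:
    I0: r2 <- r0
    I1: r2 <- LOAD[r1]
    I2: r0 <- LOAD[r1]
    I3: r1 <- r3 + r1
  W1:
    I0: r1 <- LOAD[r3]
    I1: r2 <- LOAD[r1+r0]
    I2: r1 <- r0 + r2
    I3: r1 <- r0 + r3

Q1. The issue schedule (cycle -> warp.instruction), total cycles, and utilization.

cycle 0: W0.I0
cycle 1: W0.I1
cycle 2: W0.I2
cycle 3: W0.I3
cycle 4: W1.I0
cycle 5: idle
cycle 6: idle
cycle 7: idle
cycle 8: idle
cycle 9: W1.I1
cycle 10: idle
cycle 11: idle
cycle 12: idle
cycle 13: idle
cycle 14: W1.I2
cycle 15: W1.I3

Answer: 16 cycles, utilization 1/2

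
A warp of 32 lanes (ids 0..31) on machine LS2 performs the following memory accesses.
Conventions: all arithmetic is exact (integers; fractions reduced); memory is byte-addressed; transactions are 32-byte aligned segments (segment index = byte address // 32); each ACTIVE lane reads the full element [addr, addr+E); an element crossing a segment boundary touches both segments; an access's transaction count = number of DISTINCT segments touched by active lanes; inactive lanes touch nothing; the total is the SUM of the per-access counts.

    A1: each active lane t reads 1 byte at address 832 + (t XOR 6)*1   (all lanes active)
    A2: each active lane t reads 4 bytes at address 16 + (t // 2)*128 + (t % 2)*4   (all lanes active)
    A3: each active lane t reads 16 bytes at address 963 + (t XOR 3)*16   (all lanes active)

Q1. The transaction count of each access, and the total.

A1: 1 transaction
A2: 16 transactions
A3: 17 transactions

Answer: 1,16,17; total 34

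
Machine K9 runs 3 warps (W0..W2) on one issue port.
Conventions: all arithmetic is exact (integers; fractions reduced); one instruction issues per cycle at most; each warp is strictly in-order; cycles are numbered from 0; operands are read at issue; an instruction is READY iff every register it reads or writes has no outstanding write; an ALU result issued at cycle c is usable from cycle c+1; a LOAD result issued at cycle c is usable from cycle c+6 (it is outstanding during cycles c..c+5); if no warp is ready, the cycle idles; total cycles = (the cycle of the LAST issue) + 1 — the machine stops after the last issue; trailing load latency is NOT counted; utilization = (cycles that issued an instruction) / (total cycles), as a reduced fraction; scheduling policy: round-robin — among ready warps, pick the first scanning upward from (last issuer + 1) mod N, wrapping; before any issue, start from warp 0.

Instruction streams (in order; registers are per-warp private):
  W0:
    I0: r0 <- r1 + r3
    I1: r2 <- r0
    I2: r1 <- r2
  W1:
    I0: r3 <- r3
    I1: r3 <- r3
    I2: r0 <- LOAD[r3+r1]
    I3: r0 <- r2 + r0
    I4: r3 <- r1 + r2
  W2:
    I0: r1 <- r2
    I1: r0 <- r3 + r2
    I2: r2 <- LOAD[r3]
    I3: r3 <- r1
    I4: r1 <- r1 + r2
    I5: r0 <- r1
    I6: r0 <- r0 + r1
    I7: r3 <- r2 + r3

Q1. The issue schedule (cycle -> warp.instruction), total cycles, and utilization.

cycle 0: W0.I0
cycle 1: W1.I0
cycle 2: W2.I0
cycle 3: W0.I1
cycle 4: W1.I1
cycle 5: W2.I1
cycle 6: W0.I2
cycle 7: W1.I2
cycle 8: W2.I2
cycle 9: W2.I3
cycle 10: idle
cycle 11: idle
cycle 12: idle
cycle 13: W1.I3
cycle 14: W2.I4
cycle 15: W1.I4
cycle 16: W2.I5
cycle 17: W2.I6
cycle 18: W2.I7

Answer: 19 cycles, utilization 16/19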